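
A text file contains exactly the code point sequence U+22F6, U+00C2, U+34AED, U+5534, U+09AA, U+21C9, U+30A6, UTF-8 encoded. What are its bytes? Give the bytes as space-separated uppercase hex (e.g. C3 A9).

U+22F6: 3-byte form → E2 8B B6.
U+00C2: 2-byte form → C3 82.
U+34AED: 4-byte form → F0 B4 AB AD.
U+5534: 3-byte form → E5 94 B4.
U+09AA: 3-byte form → E0 A6 AA.
U+21C9: 3-byte form → E2 87 89.
U+30A6: 3-byte form → E3 82 A6.
Concatenated (21 bytes): E2 8B B6 C3 82 F0 B4 AB AD E5 94 B4 E0 A6 AA E2 87 89 E3 82 A6.

E2 8B B6 C3 82 F0 B4 AB AD E5 94 B4 E0 A6 AA E2 87 89 E3 82 A6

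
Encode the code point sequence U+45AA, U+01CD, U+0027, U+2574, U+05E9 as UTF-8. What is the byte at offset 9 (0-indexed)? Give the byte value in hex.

0xD7

U+45AA → 3-byte form E4 96 AA at offsets 0–2.
U+01CD → 2-byte form C7 8D at offsets 3–4.
U+0027 → 1-byte form 27 at offsets 5–5.
U+2574 → 3-byte form E2 95 B4 at offsets 6–8.
U+05E9 → 2-byte form D7 A9 at offsets 9–10.
Offset 9 falls in char 5's range; it's byte 1 of D7 A9 = 0xD7.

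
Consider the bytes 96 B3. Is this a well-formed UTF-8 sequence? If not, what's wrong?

Byte 0x96 = 10010110 has the form 10xxxxxx — a continuation byte — but there is no preceding leading byte.

invalid (continuation byte with no leading byte)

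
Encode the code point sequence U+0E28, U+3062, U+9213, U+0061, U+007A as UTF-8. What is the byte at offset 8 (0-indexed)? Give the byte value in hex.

0x93

U+0E28 → 3-byte form E0 B8 A8 at offsets 0–2.
U+3062 → 3-byte form E3 81 A2 at offsets 3–5.
U+9213 → 3-byte form E9 88 93 at offsets 6–8.
Offset 8 falls in char 3's range; it's byte 3 of E9 88 93 = 0x93.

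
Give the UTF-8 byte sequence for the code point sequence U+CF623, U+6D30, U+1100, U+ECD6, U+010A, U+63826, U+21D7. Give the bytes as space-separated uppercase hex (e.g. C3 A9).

U+CF623: 4-byte form → F3 8F 98 A3.
U+6D30: 3-byte form → E6 B4 B0.
U+1100: 3-byte form → E1 84 80.
U+ECD6: 3-byte form → EE B3 96.
U+010A: 2-byte form → C4 8A.
U+63826: 4-byte form → F1 A3 A0 A6.
U+21D7: 3-byte form → E2 87 97.
Concatenated (22 bytes): F3 8F 98 A3 E6 B4 B0 E1 84 80 EE B3 96 C4 8A F1 A3 A0 A6 E2 87 97.

F3 8F 98 A3 E6 B4 B0 E1 84 80 EE B3 96 C4 8A F1 A3 A0 A6 E2 87 97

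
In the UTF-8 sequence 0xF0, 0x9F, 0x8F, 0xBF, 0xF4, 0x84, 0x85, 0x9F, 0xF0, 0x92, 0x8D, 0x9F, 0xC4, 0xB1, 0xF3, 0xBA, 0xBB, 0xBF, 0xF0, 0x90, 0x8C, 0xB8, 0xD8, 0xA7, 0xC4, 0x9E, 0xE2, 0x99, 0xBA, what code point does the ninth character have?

U+267A

Offset 0: leading byte 0xF0 = 11110000 → 4-byte char #1 = F0 9F 8F BF.
Offset 4: leading byte 0xF4 = 11110100 → 4-byte char #2 = F4 84 85 9F.
Offset 8: leading byte 0xF0 = 11110000 → 4-byte char #3 = F0 92 8D 9F.
Offset 12: leading byte 0xC4 = 11000100 → 2-byte char #4 = C4 B1.
Offset 14: leading byte 0xF3 = 11110011 → 4-byte char #5 = F3 BA BB BF.
Offset 18: leading byte 0xF0 = 11110000 → 4-byte char #6 = F0 90 8C B8.
Offset 22: leading byte 0xD8 = 11011000 → 2-byte char #7 = D8 A7.
Offset 24: leading byte 0xC4 = 11000100 → 2-byte char #8 = C4 9E.
Offset 26: leading byte 0xE2 = 11100010 → 3-byte char #9 = E2 99 BA.
Leading byte 0xE2 = 11100010 matches 1110xxxx → 3-byte sequence.
Byte 1: 0xE2 = 11100010, payload 0010 (4 bits).
Byte 2: 0x99 = 10011001 (10xxxxxx ✓), payload 011001.
Byte 3: 0xBA = 10111010 (10xxxxxx ✓), payload 111010.
Concatenate: 0010011001111010 = 0x267A (16 bits → U+267A).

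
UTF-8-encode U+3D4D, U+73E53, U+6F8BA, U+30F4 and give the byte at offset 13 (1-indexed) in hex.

0x83

1-indexed offset 13 is 0-indexed offset 12.
U+3D4D → 3-byte form E3 B5 8D at offsets 0–2.
U+73E53 → 4-byte form F1 B3 B9 93 at offsets 3–6.
U+6F8BA → 4-byte form F1 AF A2 BA at offsets 7–10.
U+30F4 → 3-byte form E3 83 B4 at offsets 11–13.
Offset 12 falls in char 4's range; it's byte 2 of E3 83 B4 = 0x83.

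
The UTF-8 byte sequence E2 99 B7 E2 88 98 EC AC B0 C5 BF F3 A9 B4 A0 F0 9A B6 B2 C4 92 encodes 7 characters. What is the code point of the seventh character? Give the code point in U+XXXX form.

U+0112

Offset 0: leading byte 0xE2 = 11100010 → 3-byte char #1 = E2 99 B7.
Offset 3: leading byte 0xE2 = 11100010 → 3-byte char #2 = E2 88 98.
Offset 6: leading byte 0xEC = 11101100 → 3-byte char #3 = EC AC B0.
Offset 9: leading byte 0xC5 = 11000101 → 2-byte char #4 = C5 BF.
Offset 11: leading byte 0xF3 = 11110011 → 4-byte char #5 = F3 A9 B4 A0.
Offset 15: leading byte 0xF0 = 11110000 → 4-byte char #6 = F0 9A B6 B2.
Offset 19: leading byte 0xC4 = 11000100 → 2-byte char #7 = C4 92.
Leading byte 0xC4 = 11000100 matches 110xxxxx → 2-byte sequence.
Byte 1: 0xC4 = 11000100, payload 00100 (5 bits).
Byte 2: 0x92 = 10010010 (10xxxxxx ✓), payload 010010.
Concatenate: 00100010010 = 0x112 (11 bits → U+0112).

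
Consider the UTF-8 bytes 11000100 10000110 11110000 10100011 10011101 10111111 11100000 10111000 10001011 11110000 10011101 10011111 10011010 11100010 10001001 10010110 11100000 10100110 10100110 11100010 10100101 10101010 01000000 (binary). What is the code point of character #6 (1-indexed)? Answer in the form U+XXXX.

U+09A6

Offset 0: leading byte 0xC4 = 11000100 → 2-byte char #1 = C4 86.
Offset 2: leading byte 0xF0 = 11110000 → 4-byte char #2 = F0 A3 9D BF.
Offset 6: leading byte 0xE0 = 11100000 → 3-byte char #3 = E0 B8 8B.
Offset 9: leading byte 0xF0 = 11110000 → 4-byte char #4 = F0 9D 9F 9A.
Offset 13: leading byte 0xE2 = 11100010 → 3-byte char #5 = E2 89 96.
Offset 16: leading byte 0xE0 = 11100000 → 3-byte char #6 = E0 A6 A6.
Leading byte 0xE0 = 11100000 matches 1110xxxx → 3-byte sequence.
Byte 1: 0xE0 = 11100000, payload 0000 (4 bits).
Byte 2: 0xA6 = 10100110 (10xxxxxx ✓), payload 100110.
Byte 3: 0xA6 = 10100110 (10xxxxxx ✓), payload 100110.
Concatenate: 0000100110100110 = 0x9A6 (16 bits → U+09A6).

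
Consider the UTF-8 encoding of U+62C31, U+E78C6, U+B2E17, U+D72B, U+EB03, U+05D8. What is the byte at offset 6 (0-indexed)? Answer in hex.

0xA3

U+62C31 → 4-byte form F1 A2 B0 B1 at offsets 0–3.
U+E78C6 → 4-byte form F3 A7 A3 86 at offsets 4–7.
Offset 6 falls in char 2's range; it's byte 3 of F3 A7 A3 86 = 0xA3.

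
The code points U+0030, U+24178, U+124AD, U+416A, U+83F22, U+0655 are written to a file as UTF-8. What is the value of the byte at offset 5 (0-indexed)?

0xF0

U+0030 → 1-byte form 30 at offsets 0–0.
U+24178 → 4-byte form F0 A4 85 B8 at offsets 1–4.
U+124AD → 4-byte form F0 92 92 AD at offsets 5–8.
Offset 5 falls in char 3's range; it's byte 1 of F0 92 92 AD = 0xF0.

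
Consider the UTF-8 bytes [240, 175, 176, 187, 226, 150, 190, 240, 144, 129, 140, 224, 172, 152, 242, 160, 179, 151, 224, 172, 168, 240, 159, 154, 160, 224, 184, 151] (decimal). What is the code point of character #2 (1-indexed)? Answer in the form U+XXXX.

Offset 0: leading byte 0xF0 = 11110000 → 4-byte char #1 = F0 AF B0 BB.
Offset 4: leading byte 0xE2 = 11100010 → 3-byte char #2 = E2 96 BE.
Leading byte 0xE2 = 11100010 matches 1110xxxx → 3-byte sequence.
Byte 1: 0xE2 = 11100010, payload 0010 (4 bits).
Byte 2: 0x96 = 10010110 (10xxxxxx ✓), payload 010110.
Byte 3: 0xBE = 10111110 (10xxxxxx ✓), payload 111110.
Concatenate: 0010010110111110 = 0x25BE (16 bits → U+25BE).

U+25BE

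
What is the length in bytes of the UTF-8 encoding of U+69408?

U+69408 = 0x69408. UTF-8 uses 1 byte below 0x80, 2 below 0x800, 3 below 0x10000, 4 up to 0x10FFFF. 0x69408 is in U+10000–U+10FFFF → 4 bytes.

4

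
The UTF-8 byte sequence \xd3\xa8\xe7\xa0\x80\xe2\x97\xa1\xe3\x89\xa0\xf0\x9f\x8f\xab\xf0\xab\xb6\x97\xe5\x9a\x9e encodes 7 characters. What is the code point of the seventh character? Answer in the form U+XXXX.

Offset 0: leading byte 0xD3 = 11010011 → 2-byte char #1 = D3 A8.
Offset 2: leading byte 0xE7 = 11100111 → 3-byte char #2 = E7 A0 80.
Offset 5: leading byte 0xE2 = 11100010 → 3-byte char #3 = E2 97 A1.
Offset 8: leading byte 0xE3 = 11100011 → 3-byte char #4 = E3 89 A0.
Offset 11: leading byte 0xF0 = 11110000 → 4-byte char #5 = F0 9F 8F AB.
Offset 15: leading byte 0xF0 = 11110000 → 4-byte char #6 = F0 AB B6 97.
Offset 19: leading byte 0xE5 = 11100101 → 3-byte char #7 = E5 9A 9E.
Leading byte 0xE5 = 11100101 matches 1110xxxx → 3-byte sequence.
Byte 1: 0xE5 = 11100101, payload 0101 (4 bits).
Byte 2: 0x9A = 10011010 (10xxxxxx ✓), payload 011010.
Byte 3: 0x9E = 10011110 (10xxxxxx ✓), payload 011110.
Concatenate: 0101011010011110 = 0x569E (16 bits → U+569E).

U+569E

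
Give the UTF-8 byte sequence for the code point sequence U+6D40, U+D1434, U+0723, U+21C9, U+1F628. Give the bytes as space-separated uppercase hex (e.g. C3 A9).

U+6D40: 3-byte form → E6 B5 80.
U+D1434: 4-byte form → F3 91 90 B4.
U+0723: 2-byte form → DC A3.
U+21C9: 3-byte form → E2 87 89.
U+1F628: 4-byte form → F0 9F 98 A8.
Concatenated (16 bytes): E6 B5 80 F3 91 90 B4 DC A3 E2 87 89 F0 9F 98 A8.

E6 B5 80 F3 91 90 B4 DC A3 E2 87 89 F0 9F 98 A8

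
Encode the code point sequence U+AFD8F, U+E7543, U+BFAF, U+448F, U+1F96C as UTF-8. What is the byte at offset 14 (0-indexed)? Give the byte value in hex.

0xF0

U+AFD8F → 4-byte form F2 AF B6 8F at offsets 0–3.
U+E7543 → 4-byte form F3 A7 95 83 at offsets 4–7.
U+BFAF → 3-byte form EB BE AF at offsets 8–10.
U+448F → 3-byte form E4 92 8F at offsets 11–13.
U+1F96C → 4-byte form F0 9F A5 AC at offsets 14–17.
Offset 14 falls in char 5's range; it's byte 1 of F0 9F A5 AC = 0xF0.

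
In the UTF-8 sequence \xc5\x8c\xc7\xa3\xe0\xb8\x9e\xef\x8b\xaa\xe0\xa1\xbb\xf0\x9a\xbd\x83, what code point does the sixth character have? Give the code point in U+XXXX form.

U+1AF43

Offset 0: leading byte 0xC5 = 11000101 → 2-byte char #1 = C5 8C.
Offset 2: leading byte 0xC7 = 11000111 → 2-byte char #2 = C7 A3.
Offset 4: leading byte 0xE0 = 11100000 → 3-byte char #3 = E0 B8 9E.
Offset 7: leading byte 0xEF = 11101111 → 3-byte char #4 = EF 8B AA.
Offset 10: leading byte 0xE0 = 11100000 → 3-byte char #5 = E0 A1 BB.
Offset 13: leading byte 0xF0 = 11110000 → 4-byte char #6 = F0 9A BD 83.
Leading byte 0xF0 = 11110000 matches 11110xxx → 4-byte sequence.
Byte 1: 0xF0 = 11110000, payload 000 (3 bits).
Byte 2: 0x9A = 10011010 (10xxxxxx ✓), payload 011010.
Byte 3: 0xBD = 10111101 (10xxxxxx ✓), payload 111101.
Byte 4: 0x83 = 10000011 (10xxxxxx ✓), payload 000011.
Concatenate: 000011010111101000011 = 0x1AF43 (21 bits → U+1AF43).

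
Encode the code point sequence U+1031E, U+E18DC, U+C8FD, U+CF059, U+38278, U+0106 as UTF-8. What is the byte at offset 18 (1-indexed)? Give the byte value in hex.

1-indexed offset 18 is 0-indexed offset 17.
U+1031E → 4-byte form F0 90 8C 9E at offsets 0–3.
U+E18DC → 4-byte form F3 A1 A3 9C at offsets 4–7.
U+C8FD → 3-byte form EC A3 BD at offsets 8–10.
U+CF059 → 4-byte form F3 8F 81 99 at offsets 11–14.
U+38278 → 4-byte form F0 B8 89 B8 at offsets 15–18.
Offset 17 falls in char 5's range; it's byte 3 of F0 B8 89 B8 = 0x89.

0x89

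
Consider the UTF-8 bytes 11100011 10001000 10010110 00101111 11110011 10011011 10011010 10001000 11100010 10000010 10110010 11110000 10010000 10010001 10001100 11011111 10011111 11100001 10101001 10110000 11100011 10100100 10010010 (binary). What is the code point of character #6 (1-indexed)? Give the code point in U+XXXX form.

U+07DF

Offset 0: leading byte 0xE3 = 11100011 → 3-byte char #1 = E3 88 96.
Offset 3: leading byte 0x2F = 00101111 → 1-byte char #2 = 2F.
Offset 4: leading byte 0xF3 = 11110011 → 4-byte char #3 = F3 9B 9A 88.
Offset 8: leading byte 0xE2 = 11100010 → 3-byte char #4 = E2 82 B2.
Offset 11: leading byte 0xF0 = 11110000 → 4-byte char #5 = F0 90 91 8C.
Offset 15: leading byte 0xDF = 11011111 → 2-byte char #6 = DF 9F.
Leading byte 0xDF = 11011111 matches 110xxxxx → 2-byte sequence.
Byte 1: 0xDF = 11011111, payload 11111 (5 bits).
Byte 2: 0x9F = 10011111 (10xxxxxx ✓), payload 011111.
Concatenate: 11111011111 = 0x7DF (11 bits → U+07DF).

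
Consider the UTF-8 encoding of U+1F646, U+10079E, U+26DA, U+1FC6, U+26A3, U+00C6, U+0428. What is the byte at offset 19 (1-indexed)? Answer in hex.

0x86

1-indexed offset 19 is 0-indexed offset 18.
U+1F646 → 4-byte form F0 9F 99 86 at offsets 0–3.
U+10079E → 4-byte form F4 80 9E 9E at offsets 4–7.
U+26DA → 3-byte form E2 9B 9A at offsets 8–10.
U+1FC6 → 3-byte form E1 BF 86 at offsets 11–13.
U+26A3 → 3-byte form E2 9A A3 at offsets 14–16.
U+00C6 → 2-byte form C3 86 at offsets 17–18.
Offset 18 falls in char 6's range; it's byte 2 of C3 86 = 0x86.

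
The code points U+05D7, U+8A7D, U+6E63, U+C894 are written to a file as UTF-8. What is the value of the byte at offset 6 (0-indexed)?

U+05D7 → 2-byte form D7 97 at offsets 0–1.
U+8A7D → 3-byte form E8 A9 BD at offsets 2–4.
U+6E63 → 3-byte form E6 B9 A3 at offsets 5–7.
Offset 6 falls in char 3's range; it's byte 2 of E6 B9 A3 = 0xB9.

0xB9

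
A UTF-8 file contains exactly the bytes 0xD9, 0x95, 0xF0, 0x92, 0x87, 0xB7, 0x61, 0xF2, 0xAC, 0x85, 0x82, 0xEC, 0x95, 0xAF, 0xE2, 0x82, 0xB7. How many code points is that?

Byte at offset 0: 0xD9 = 11011001 → 2-byte char (#1). Advance 2.
Byte at offset 2: 0xF0 = 11110000 → 4-byte char (#2). Advance 4.
Byte at offset 6: 0x61 = 01100001 → 1-byte char (#3). Advance 1.
Byte at offset 7: 0xF2 = 11110010 → 4-byte char (#4). Advance 4.
Byte at offset 11: 0xEC = 11101100 → 3-byte char (#5). Advance 3.
Byte at offset 14: 0xE2 = 11100010 → 3-byte char (#6). Advance 3.
Reached end at offset 17 after 6 code points.

6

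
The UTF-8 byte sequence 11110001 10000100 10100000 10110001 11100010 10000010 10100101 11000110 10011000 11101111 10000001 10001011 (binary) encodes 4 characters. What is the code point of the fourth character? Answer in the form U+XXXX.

U+F04B

Offset 0: leading byte 0xF1 = 11110001 → 4-byte char #1 = F1 84 A0 B1.
Offset 4: leading byte 0xE2 = 11100010 → 3-byte char #2 = E2 82 A5.
Offset 7: leading byte 0xC6 = 11000110 → 2-byte char #3 = C6 98.
Offset 9: leading byte 0xEF = 11101111 → 3-byte char #4 = EF 81 8B.
Leading byte 0xEF = 11101111 matches 1110xxxx → 3-byte sequence.
Byte 1: 0xEF = 11101111, payload 1111 (4 bits).
Byte 2: 0x81 = 10000001 (10xxxxxx ✓), payload 000001.
Byte 3: 0x8B = 10001011 (10xxxxxx ✓), payload 001011.
Concatenate: 1111000001001011 = 0xF04B (16 bits → U+F04B).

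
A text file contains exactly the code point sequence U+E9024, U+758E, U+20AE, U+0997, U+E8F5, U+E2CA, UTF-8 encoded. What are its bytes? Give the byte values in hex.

F3 A9 80 A4 E7 96 8E E2 82 AE E0 A6 97 EE A3 B5 EE 8B 8A

U+E9024: 4-byte form → F3 A9 80 A4.
U+758E: 3-byte form → E7 96 8E.
U+20AE: 3-byte form → E2 82 AE.
U+0997: 3-byte form → E0 A6 97.
U+E8F5: 3-byte form → EE A3 B5.
U+E2CA: 3-byte form → EE 8B 8A.
Concatenated (19 bytes): F3 A9 80 A4 E7 96 8E E2 82 AE E0 A6 97 EE A3 B5 EE 8B 8A.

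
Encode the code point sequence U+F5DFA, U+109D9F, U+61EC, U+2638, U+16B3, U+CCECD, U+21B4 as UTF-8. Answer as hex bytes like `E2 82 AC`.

U+F5DFA: 4-byte form → F3 B5 B7 BA.
U+109D9F: 4-byte form → F4 89 B6 9F.
U+61EC: 3-byte form → E6 87 AC.
U+2638: 3-byte form → E2 98 B8.
U+16B3: 3-byte form → E1 9A B3.
U+CCECD: 4-byte form → F3 8C BB 8D.
U+21B4: 3-byte form → E2 86 B4.
Concatenated (24 bytes): F3 B5 B7 BA F4 89 B6 9F E6 87 AC E2 98 B8 E1 9A B3 F3 8C BB 8D E2 86 B4.

F3 B5 B7 BA F4 89 B6 9F E6 87 AC E2 98 B8 E1 9A B3 F3 8C BB 8D E2 86 B4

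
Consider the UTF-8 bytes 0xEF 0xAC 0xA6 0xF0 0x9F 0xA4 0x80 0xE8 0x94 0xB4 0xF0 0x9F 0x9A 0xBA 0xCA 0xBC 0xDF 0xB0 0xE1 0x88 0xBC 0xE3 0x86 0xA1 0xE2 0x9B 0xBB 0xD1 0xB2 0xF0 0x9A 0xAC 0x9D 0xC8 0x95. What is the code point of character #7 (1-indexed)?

Offset 0: leading byte 0xEF = 11101111 → 3-byte char #1 = EF AC A6.
Offset 3: leading byte 0xF0 = 11110000 → 4-byte char #2 = F0 9F A4 80.
Offset 7: leading byte 0xE8 = 11101000 → 3-byte char #3 = E8 94 B4.
Offset 10: leading byte 0xF0 = 11110000 → 4-byte char #4 = F0 9F 9A BA.
Offset 14: leading byte 0xCA = 11001010 → 2-byte char #5 = CA BC.
Offset 16: leading byte 0xDF = 11011111 → 2-byte char #6 = DF B0.
Offset 18: leading byte 0xE1 = 11100001 → 3-byte char #7 = E1 88 BC.
Leading byte 0xE1 = 11100001 matches 1110xxxx → 3-byte sequence.
Byte 1: 0xE1 = 11100001, payload 0001 (4 bits).
Byte 2: 0x88 = 10001000 (10xxxxxx ✓), payload 001000.
Byte 3: 0xBC = 10111100 (10xxxxxx ✓), payload 111100.
Concatenate: 0001001000111100 = 0x123C (16 bits → U+123C).

U+123C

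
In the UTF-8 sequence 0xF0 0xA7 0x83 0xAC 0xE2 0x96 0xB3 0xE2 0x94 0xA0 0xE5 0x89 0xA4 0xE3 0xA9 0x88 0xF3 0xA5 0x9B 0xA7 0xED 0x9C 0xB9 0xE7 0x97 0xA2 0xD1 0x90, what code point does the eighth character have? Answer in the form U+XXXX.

Offset 0: leading byte 0xF0 = 11110000 → 4-byte char #1 = F0 A7 83 AC.
Offset 4: leading byte 0xE2 = 11100010 → 3-byte char #2 = E2 96 B3.
Offset 7: leading byte 0xE2 = 11100010 → 3-byte char #3 = E2 94 A0.
Offset 10: leading byte 0xE5 = 11100101 → 3-byte char #4 = E5 89 A4.
Offset 13: leading byte 0xE3 = 11100011 → 3-byte char #5 = E3 A9 88.
Offset 16: leading byte 0xF3 = 11110011 → 4-byte char #6 = F3 A5 9B A7.
Offset 20: leading byte 0xED = 11101101 → 3-byte char #7 = ED 9C B9.
Offset 23: leading byte 0xE7 = 11100111 → 3-byte char #8 = E7 97 A2.
Leading byte 0xE7 = 11100111 matches 1110xxxx → 3-byte sequence.
Byte 1: 0xE7 = 11100111, payload 0111 (4 bits).
Byte 2: 0x97 = 10010111 (10xxxxxx ✓), payload 010111.
Byte 3: 0xA2 = 10100010 (10xxxxxx ✓), payload 100010.
Concatenate: 0111010111100010 = 0x75E2 (16 bits → U+75E2).

U+75E2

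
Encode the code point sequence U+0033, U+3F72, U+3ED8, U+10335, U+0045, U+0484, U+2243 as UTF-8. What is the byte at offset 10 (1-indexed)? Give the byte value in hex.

0x8C

1-indexed offset 10 is 0-indexed offset 9.
U+0033 → 1-byte form 33 at offsets 0–0.
U+3F72 → 3-byte form E3 BD B2 at offsets 1–3.
U+3ED8 → 3-byte form E3 BB 98 at offsets 4–6.
U+10335 → 4-byte form F0 90 8C B5 at offsets 7–10.
Offset 9 falls in char 4's range; it's byte 3 of F0 90 8C B5 = 0x8C.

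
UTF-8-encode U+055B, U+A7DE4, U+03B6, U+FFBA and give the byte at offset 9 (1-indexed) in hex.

1-indexed offset 9 is 0-indexed offset 8.
U+055B → 2-byte form D5 9B at offsets 0–1.
U+A7DE4 → 4-byte form F2 A7 B7 A4 at offsets 2–5.
U+03B6 → 2-byte form CE B6 at offsets 6–7.
U+FFBA → 3-byte form EF BE BA at offsets 8–10.
Offset 8 falls in char 4's range; it's byte 1 of EF BE BA = 0xEF.

0xEF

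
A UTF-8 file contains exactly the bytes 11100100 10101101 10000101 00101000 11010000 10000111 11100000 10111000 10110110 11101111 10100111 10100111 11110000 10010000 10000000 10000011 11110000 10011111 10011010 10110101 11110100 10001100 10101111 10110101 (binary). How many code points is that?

8

Byte at offset 0: 0xE4 = 11100100 → 3-byte char (#1). Advance 3.
Byte at offset 3: 0x28 = 00101000 → 1-byte char (#2). Advance 1.
Byte at offset 4: 0xD0 = 11010000 → 2-byte char (#3). Advance 2.
Byte at offset 6: 0xE0 = 11100000 → 3-byte char (#4). Advance 3.
Byte at offset 9: 0xEF = 11101111 → 3-byte char (#5). Advance 3.
Byte at offset 12: 0xF0 = 11110000 → 4-byte char (#6). Advance 4.
Byte at offset 16: 0xF0 = 11110000 → 4-byte char (#7). Advance 4.
Byte at offset 20: 0xF4 = 11110100 → 4-byte char (#8). Advance 4.
Reached end at offset 24 after 8 code points.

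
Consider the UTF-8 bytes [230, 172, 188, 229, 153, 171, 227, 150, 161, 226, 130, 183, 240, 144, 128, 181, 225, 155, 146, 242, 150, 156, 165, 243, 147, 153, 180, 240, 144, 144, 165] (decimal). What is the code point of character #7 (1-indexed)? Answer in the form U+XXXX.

U+96725

Offset 0: leading byte 0xE6 = 11100110 → 3-byte char #1 = E6 AC BC.
Offset 3: leading byte 0xE5 = 11100101 → 3-byte char #2 = E5 99 AB.
Offset 6: leading byte 0xE3 = 11100011 → 3-byte char #3 = E3 96 A1.
Offset 9: leading byte 0xE2 = 11100010 → 3-byte char #4 = E2 82 B7.
Offset 12: leading byte 0xF0 = 11110000 → 4-byte char #5 = F0 90 80 B5.
Offset 16: leading byte 0xE1 = 11100001 → 3-byte char #6 = E1 9B 92.
Offset 19: leading byte 0xF2 = 11110010 → 4-byte char #7 = F2 96 9C A5.
Leading byte 0xF2 = 11110010 matches 11110xxx → 4-byte sequence.
Byte 1: 0xF2 = 11110010, payload 010 (3 bits).
Byte 2: 0x96 = 10010110 (10xxxxxx ✓), payload 010110.
Byte 3: 0x9C = 10011100 (10xxxxxx ✓), payload 011100.
Byte 4: 0xA5 = 10100101 (10xxxxxx ✓), payload 100101.
Concatenate: 010010110011100100101 = 0x96725 (21 bits → U+96725).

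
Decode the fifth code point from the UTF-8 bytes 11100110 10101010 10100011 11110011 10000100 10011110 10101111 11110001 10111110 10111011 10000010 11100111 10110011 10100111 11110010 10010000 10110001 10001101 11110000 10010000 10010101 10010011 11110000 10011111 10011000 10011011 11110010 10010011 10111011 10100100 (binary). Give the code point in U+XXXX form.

U+90C4D

Offset 0: leading byte 0xE6 = 11100110 → 3-byte char #1 = E6 AA A3.
Offset 3: leading byte 0xF3 = 11110011 → 4-byte char #2 = F3 84 9E AF.
Offset 7: leading byte 0xF1 = 11110001 → 4-byte char #3 = F1 BE BB 82.
Offset 11: leading byte 0xE7 = 11100111 → 3-byte char #4 = E7 B3 A7.
Offset 14: leading byte 0xF2 = 11110010 → 4-byte char #5 = F2 90 B1 8D.
Leading byte 0xF2 = 11110010 matches 11110xxx → 4-byte sequence.
Byte 1: 0xF2 = 11110010, payload 010 (3 bits).
Byte 2: 0x90 = 10010000 (10xxxxxx ✓), payload 010000.
Byte 3: 0xB1 = 10110001 (10xxxxxx ✓), payload 110001.
Byte 4: 0x8D = 10001101 (10xxxxxx ✓), payload 001101.
Concatenate: 010010000110001001101 = 0x90C4D (21 bits → U+90C4D).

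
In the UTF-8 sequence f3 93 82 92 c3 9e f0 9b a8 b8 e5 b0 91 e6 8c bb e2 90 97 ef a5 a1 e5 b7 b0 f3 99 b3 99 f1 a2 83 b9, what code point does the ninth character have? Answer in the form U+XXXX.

U+D9CD9

Offset 0: leading byte 0xF3 = 11110011 → 4-byte char #1 = F3 93 82 92.
Offset 4: leading byte 0xC3 = 11000011 → 2-byte char #2 = C3 9E.
Offset 6: leading byte 0xF0 = 11110000 → 4-byte char #3 = F0 9B A8 B8.
Offset 10: leading byte 0xE5 = 11100101 → 3-byte char #4 = E5 B0 91.
Offset 13: leading byte 0xE6 = 11100110 → 3-byte char #5 = E6 8C BB.
Offset 16: leading byte 0xE2 = 11100010 → 3-byte char #6 = E2 90 97.
Offset 19: leading byte 0xEF = 11101111 → 3-byte char #7 = EF A5 A1.
Offset 22: leading byte 0xE5 = 11100101 → 3-byte char #8 = E5 B7 B0.
Offset 25: leading byte 0xF3 = 11110011 → 4-byte char #9 = F3 99 B3 99.
Leading byte 0xF3 = 11110011 matches 11110xxx → 4-byte sequence.
Byte 1: 0xF3 = 11110011, payload 011 (3 bits).
Byte 2: 0x99 = 10011001 (10xxxxxx ✓), payload 011001.
Byte 3: 0xB3 = 10110011 (10xxxxxx ✓), payload 110011.
Byte 4: 0x99 = 10011001 (10xxxxxx ✓), payload 011001.
Concatenate: 011011001110011011001 = 0xD9CD9 (21 bits → U+D9CD9).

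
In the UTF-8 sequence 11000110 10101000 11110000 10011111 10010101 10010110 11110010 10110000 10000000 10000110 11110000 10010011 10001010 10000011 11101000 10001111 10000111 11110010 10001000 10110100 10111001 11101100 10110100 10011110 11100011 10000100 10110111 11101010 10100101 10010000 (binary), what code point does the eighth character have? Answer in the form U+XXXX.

U+3137

Offset 0: leading byte 0xC6 = 11000110 → 2-byte char #1 = C6 A8.
Offset 2: leading byte 0xF0 = 11110000 → 4-byte char #2 = F0 9F 95 96.
Offset 6: leading byte 0xF2 = 11110010 → 4-byte char #3 = F2 B0 80 86.
Offset 10: leading byte 0xF0 = 11110000 → 4-byte char #4 = F0 93 8A 83.
Offset 14: leading byte 0xE8 = 11101000 → 3-byte char #5 = E8 8F 87.
Offset 17: leading byte 0xF2 = 11110010 → 4-byte char #6 = F2 88 B4 B9.
Offset 21: leading byte 0xEC = 11101100 → 3-byte char #7 = EC B4 9E.
Offset 24: leading byte 0xE3 = 11100011 → 3-byte char #8 = E3 84 B7.
Leading byte 0xE3 = 11100011 matches 1110xxxx → 3-byte sequence.
Byte 1: 0xE3 = 11100011, payload 0011 (4 bits).
Byte 2: 0x84 = 10000100 (10xxxxxx ✓), payload 000100.
Byte 3: 0xB7 = 10110111 (10xxxxxx ✓), payload 110111.
Concatenate: 0011000100110111 = 0x3137 (16 bits → U+3137).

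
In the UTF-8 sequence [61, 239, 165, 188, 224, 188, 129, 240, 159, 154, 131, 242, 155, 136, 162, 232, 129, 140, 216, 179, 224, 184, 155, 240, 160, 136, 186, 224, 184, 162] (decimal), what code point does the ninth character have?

U+2023A

Offset 0: leading byte 0x3D = 00111101 → 1-byte char #1 = 3D.
Offset 1: leading byte 0xEF = 11101111 → 3-byte char #2 = EF A5 BC.
Offset 4: leading byte 0xE0 = 11100000 → 3-byte char #3 = E0 BC 81.
Offset 7: leading byte 0xF0 = 11110000 → 4-byte char #4 = F0 9F 9A 83.
Offset 11: leading byte 0xF2 = 11110010 → 4-byte char #5 = F2 9B 88 A2.
Offset 15: leading byte 0xE8 = 11101000 → 3-byte char #6 = E8 81 8C.
Offset 18: leading byte 0xD8 = 11011000 → 2-byte char #7 = D8 B3.
Offset 20: leading byte 0xE0 = 11100000 → 3-byte char #8 = E0 B8 9B.
Offset 23: leading byte 0xF0 = 11110000 → 4-byte char #9 = F0 A0 88 BA.
Leading byte 0xF0 = 11110000 matches 11110xxx → 4-byte sequence.
Byte 1: 0xF0 = 11110000, payload 000 (3 bits).
Byte 2: 0xA0 = 10100000 (10xxxxxx ✓), payload 100000.
Byte 3: 0x88 = 10001000 (10xxxxxx ✓), payload 001000.
Byte 4: 0xBA = 10111010 (10xxxxxx ✓), payload 111010.
Concatenate: 000100000001000111010 = 0x2023A (21 bits → U+2023A).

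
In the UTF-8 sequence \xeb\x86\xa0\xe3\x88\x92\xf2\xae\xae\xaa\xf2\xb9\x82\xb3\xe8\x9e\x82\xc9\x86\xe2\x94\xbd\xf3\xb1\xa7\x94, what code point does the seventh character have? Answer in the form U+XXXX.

Offset 0: leading byte 0xEB = 11101011 → 3-byte char #1 = EB 86 A0.
Offset 3: leading byte 0xE3 = 11100011 → 3-byte char #2 = E3 88 92.
Offset 6: leading byte 0xF2 = 11110010 → 4-byte char #3 = F2 AE AE AA.
Offset 10: leading byte 0xF2 = 11110010 → 4-byte char #4 = F2 B9 82 B3.
Offset 14: leading byte 0xE8 = 11101000 → 3-byte char #5 = E8 9E 82.
Offset 17: leading byte 0xC9 = 11001001 → 2-byte char #6 = C9 86.
Offset 19: leading byte 0xE2 = 11100010 → 3-byte char #7 = E2 94 BD.
Leading byte 0xE2 = 11100010 matches 1110xxxx → 3-byte sequence.
Byte 1: 0xE2 = 11100010, payload 0010 (4 bits).
Byte 2: 0x94 = 10010100 (10xxxxxx ✓), payload 010100.
Byte 3: 0xBD = 10111101 (10xxxxxx ✓), payload 111101.
Concatenate: 0010010100111101 = 0x253D (16 bits → U+253D).

U+253D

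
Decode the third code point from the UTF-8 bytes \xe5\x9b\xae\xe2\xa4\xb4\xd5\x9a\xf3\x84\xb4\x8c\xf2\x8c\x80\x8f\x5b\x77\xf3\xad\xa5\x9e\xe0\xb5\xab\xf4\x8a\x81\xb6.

Offset 0: leading byte 0xE5 = 11100101 → 3-byte char #1 = E5 9B AE.
Offset 3: leading byte 0xE2 = 11100010 → 3-byte char #2 = E2 A4 B4.
Offset 6: leading byte 0xD5 = 11010101 → 2-byte char #3 = D5 9A.
Leading byte 0xD5 = 11010101 matches 110xxxxx → 2-byte sequence.
Byte 1: 0xD5 = 11010101, payload 10101 (5 bits).
Byte 2: 0x9A = 10011010 (10xxxxxx ✓), payload 011010.
Concatenate: 10101011010 = 0x55A (11 bits → U+055A).

U+055A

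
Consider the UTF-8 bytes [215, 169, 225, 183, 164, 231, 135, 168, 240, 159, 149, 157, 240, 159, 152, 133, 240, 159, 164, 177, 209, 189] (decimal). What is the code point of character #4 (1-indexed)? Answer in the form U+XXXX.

U+1F55D

Offset 0: leading byte 0xD7 = 11010111 → 2-byte char #1 = D7 A9.
Offset 2: leading byte 0xE1 = 11100001 → 3-byte char #2 = E1 B7 A4.
Offset 5: leading byte 0xE7 = 11100111 → 3-byte char #3 = E7 87 A8.
Offset 8: leading byte 0xF0 = 11110000 → 4-byte char #4 = F0 9F 95 9D.
Leading byte 0xF0 = 11110000 matches 11110xxx → 4-byte sequence.
Byte 1: 0xF0 = 11110000, payload 000 (3 bits).
Byte 2: 0x9F = 10011111 (10xxxxxx ✓), payload 011111.
Byte 3: 0x95 = 10010101 (10xxxxxx ✓), payload 010101.
Byte 4: 0x9D = 10011101 (10xxxxxx ✓), payload 011101.
Concatenate: 000011111010101011101 = 0x1F55D (21 bits → U+1F55D).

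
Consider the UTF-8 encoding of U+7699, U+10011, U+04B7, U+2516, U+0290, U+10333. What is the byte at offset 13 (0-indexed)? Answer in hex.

0x90

U+7699 → 3-byte form E7 9A 99 at offsets 0–2.
U+10011 → 4-byte form F0 90 80 91 at offsets 3–6.
U+04B7 → 2-byte form D2 B7 at offsets 7–8.
U+2516 → 3-byte form E2 94 96 at offsets 9–11.
U+0290 → 2-byte form CA 90 at offsets 12–13.
Offset 13 falls in char 5's range; it's byte 2 of CA 90 = 0x90.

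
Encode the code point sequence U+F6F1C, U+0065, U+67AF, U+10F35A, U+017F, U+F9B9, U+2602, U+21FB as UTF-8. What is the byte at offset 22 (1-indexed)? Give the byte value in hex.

0x87

1-indexed offset 22 is 0-indexed offset 21.
U+F6F1C → 4-byte form F3 B6 BC 9C at offsets 0–3.
U+0065 → 1-byte form 65 at offsets 4–4.
U+67AF → 3-byte form E6 9E AF at offsets 5–7.
U+10F35A → 4-byte form F4 8F 8D 9A at offsets 8–11.
U+017F → 2-byte form C5 BF at offsets 12–13.
U+F9B9 → 3-byte form EF A6 B9 at offsets 14–16.
U+2602 → 3-byte form E2 98 82 at offsets 17–19.
U+21FB → 3-byte form E2 87 BB at offsets 20–22.
Offset 21 falls in char 8's range; it's byte 2 of E2 87 BB = 0x87.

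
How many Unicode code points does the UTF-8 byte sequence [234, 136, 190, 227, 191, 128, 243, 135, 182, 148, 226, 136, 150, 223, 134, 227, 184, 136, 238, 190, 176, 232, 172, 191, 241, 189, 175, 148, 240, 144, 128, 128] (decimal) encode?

Byte at offset 0: 0xEA = 11101010 → 3-byte char (#1). Advance 3.
Byte at offset 3: 0xE3 = 11100011 → 3-byte char (#2). Advance 3.
Byte at offset 6: 0xF3 = 11110011 → 4-byte char (#3). Advance 4.
Byte at offset 10: 0xE2 = 11100010 → 3-byte char (#4). Advance 3.
Byte at offset 13: 0xDF = 11011111 → 2-byte char (#5). Advance 2.
Byte at offset 15: 0xE3 = 11100011 → 3-byte char (#6). Advance 3.
Byte at offset 18: 0xEE = 11101110 → 3-byte char (#7). Advance 3.
Byte at offset 21: 0xE8 = 11101000 → 3-byte char (#8). Advance 3.
Byte at offset 24: 0xF1 = 11110001 → 4-byte char (#9). Advance 4.
Byte at offset 28: 0xF0 = 11110000 → 4-byte char (#10). Advance 4.
Reached end at offset 32 after 10 code points.

10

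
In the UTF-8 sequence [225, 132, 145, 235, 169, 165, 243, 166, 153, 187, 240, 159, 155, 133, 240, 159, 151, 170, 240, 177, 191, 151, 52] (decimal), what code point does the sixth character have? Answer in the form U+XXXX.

Offset 0: leading byte 0xE1 = 11100001 → 3-byte char #1 = E1 84 91.
Offset 3: leading byte 0xEB = 11101011 → 3-byte char #2 = EB A9 A5.
Offset 6: leading byte 0xF3 = 11110011 → 4-byte char #3 = F3 A6 99 BB.
Offset 10: leading byte 0xF0 = 11110000 → 4-byte char #4 = F0 9F 9B 85.
Offset 14: leading byte 0xF0 = 11110000 → 4-byte char #5 = F0 9F 97 AA.
Offset 18: leading byte 0xF0 = 11110000 → 4-byte char #6 = F0 B1 BF 97.
Leading byte 0xF0 = 11110000 matches 11110xxx → 4-byte sequence.
Byte 1: 0xF0 = 11110000, payload 000 (3 bits).
Byte 2: 0xB1 = 10110001 (10xxxxxx ✓), payload 110001.
Byte 3: 0xBF = 10111111 (10xxxxxx ✓), payload 111111.
Byte 4: 0x97 = 10010111 (10xxxxxx ✓), payload 010111.
Concatenate: 000110001111111010111 = 0x31FD7 (21 bits → U+31FD7).

U+31FD7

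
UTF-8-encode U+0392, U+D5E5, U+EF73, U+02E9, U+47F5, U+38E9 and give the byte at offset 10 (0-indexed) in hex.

0xE4

U+0392 → 2-byte form CE 92 at offsets 0–1.
U+D5E5 → 3-byte form ED 97 A5 at offsets 2–4.
U+EF73 → 3-byte form EE BD B3 at offsets 5–7.
U+02E9 → 2-byte form CB A9 at offsets 8–9.
U+47F5 → 3-byte form E4 9F B5 at offsets 10–12.
Offset 10 falls in char 5's range; it's byte 1 of E4 9F B5 = 0xE4.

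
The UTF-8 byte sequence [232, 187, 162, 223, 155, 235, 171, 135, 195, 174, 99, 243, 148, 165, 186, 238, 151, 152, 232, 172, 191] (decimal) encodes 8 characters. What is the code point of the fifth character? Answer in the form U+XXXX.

Offset 0: leading byte 0xE8 = 11101000 → 3-byte char #1 = E8 BB A2.
Offset 3: leading byte 0xDF = 11011111 → 2-byte char #2 = DF 9B.
Offset 5: leading byte 0xEB = 11101011 → 3-byte char #3 = EB AB 87.
Offset 8: leading byte 0xC3 = 11000011 → 2-byte char #4 = C3 AE.
Offset 10: leading byte 0x63 = 01100011 → 1-byte char #5 = 63.
Leading byte 0x63 = 01100011 matches 0xxxxxxx → 1-byte sequence.
Byte 1: 0x63 = 01100011, payload 1100011 (7 bits).
Concatenate: 1100011 = 0x63 (7 bits → U+0063).

U+0063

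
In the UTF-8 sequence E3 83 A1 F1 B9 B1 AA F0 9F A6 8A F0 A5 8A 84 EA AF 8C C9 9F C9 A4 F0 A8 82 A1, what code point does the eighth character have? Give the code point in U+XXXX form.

U+280A1

Offset 0: leading byte 0xE3 = 11100011 → 3-byte char #1 = E3 83 A1.
Offset 3: leading byte 0xF1 = 11110001 → 4-byte char #2 = F1 B9 B1 AA.
Offset 7: leading byte 0xF0 = 11110000 → 4-byte char #3 = F0 9F A6 8A.
Offset 11: leading byte 0xF0 = 11110000 → 4-byte char #4 = F0 A5 8A 84.
Offset 15: leading byte 0xEA = 11101010 → 3-byte char #5 = EA AF 8C.
Offset 18: leading byte 0xC9 = 11001001 → 2-byte char #6 = C9 9F.
Offset 20: leading byte 0xC9 = 11001001 → 2-byte char #7 = C9 A4.
Offset 22: leading byte 0xF0 = 11110000 → 4-byte char #8 = F0 A8 82 A1.
Leading byte 0xF0 = 11110000 matches 11110xxx → 4-byte sequence.
Byte 1: 0xF0 = 11110000, payload 000 (3 bits).
Byte 2: 0xA8 = 10101000 (10xxxxxx ✓), payload 101000.
Byte 3: 0x82 = 10000010 (10xxxxxx ✓), payload 000010.
Byte 4: 0xA1 = 10100001 (10xxxxxx ✓), payload 100001.
Concatenate: 000101000000010100001 = 0x280A1 (21 bits → U+280A1).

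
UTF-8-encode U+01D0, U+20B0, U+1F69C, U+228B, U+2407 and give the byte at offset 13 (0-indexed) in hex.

U+01D0 → 2-byte form C7 90 at offsets 0–1.
U+20B0 → 3-byte form E2 82 B0 at offsets 2–4.
U+1F69C → 4-byte form F0 9F 9A 9C at offsets 5–8.
U+228B → 3-byte form E2 8A 8B at offsets 9–11.
U+2407 → 3-byte form E2 90 87 at offsets 12–14.
Offset 13 falls in char 5's range; it's byte 2 of E2 90 87 = 0x90.

0x90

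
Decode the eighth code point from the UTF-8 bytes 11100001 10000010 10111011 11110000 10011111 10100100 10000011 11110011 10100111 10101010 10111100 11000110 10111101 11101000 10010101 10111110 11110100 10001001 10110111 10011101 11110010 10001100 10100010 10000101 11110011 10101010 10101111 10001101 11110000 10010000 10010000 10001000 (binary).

U+EABCD

Offset 0: leading byte 0xE1 = 11100001 → 3-byte char #1 = E1 82 BB.
Offset 3: leading byte 0xF0 = 11110000 → 4-byte char #2 = F0 9F A4 83.
Offset 7: leading byte 0xF3 = 11110011 → 4-byte char #3 = F3 A7 AA BC.
Offset 11: leading byte 0xC6 = 11000110 → 2-byte char #4 = C6 BD.
Offset 13: leading byte 0xE8 = 11101000 → 3-byte char #5 = E8 95 BE.
Offset 16: leading byte 0xF4 = 11110100 → 4-byte char #6 = F4 89 B7 9D.
Offset 20: leading byte 0xF2 = 11110010 → 4-byte char #7 = F2 8C A2 85.
Offset 24: leading byte 0xF3 = 11110011 → 4-byte char #8 = F3 AA AF 8D.
Leading byte 0xF3 = 11110011 matches 11110xxx → 4-byte sequence.
Byte 1: 0xF3 = 11110011, payload 011 (3 bits).
Byte 2: 0xAA = 10101010 (10xxxxxx ✓), payload 101010.
Byte 3: 0xAF = 10101111 (10xxxxxx ✓), payload 101111.
Byte 4: 0x8D = 10001101 (10xxxxxx ✓), payload 001101.
Concatenate: 011101010101111001101 = 0xEABCD (21 bits → U+EABCD).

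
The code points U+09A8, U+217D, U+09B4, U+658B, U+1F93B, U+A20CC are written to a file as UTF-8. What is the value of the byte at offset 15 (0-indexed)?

U+09A8 → 3-byte form E0 A6 A8 at offsets 0–2.
U+217D → 3-byte form E2 85 BD at offsets 3–5.
U+09B4 → 3-byte form E0 A6 B4 at offsets 6–8.
U+658B → 3-byte form E6 96 8B at offsets 9–11.
U+1F93B → 4-byte form F0 9F A4 BB at offsets 12–15.
Offset 15 falls in char 5's range; it's byte 4 of F0 9F A4 BB = 0xBB.

0xBB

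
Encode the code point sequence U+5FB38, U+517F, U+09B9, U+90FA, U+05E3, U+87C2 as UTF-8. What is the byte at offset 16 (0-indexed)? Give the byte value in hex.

0x9F

U+5FB38 → 4-byte form F1 9F AC B8 at offsets 0–3.
U+517F → 3-byte form E5 85 BF at offsets 4–6.
U+09B9 → 3-byte form E0 A6 B9 at offsets 7–9.
U+90FA → 3-byte form E9 83 BA at offsets 10–12.
U+05E3 → 2-byte form D7 A3 at offsets 13–14.
U+87C2 → 3-byte form E8 9F 82 at offsets 15–17.
Offset 16 falls in char 6's range; it's byte 2 of E8 9F 82 = 0x9F.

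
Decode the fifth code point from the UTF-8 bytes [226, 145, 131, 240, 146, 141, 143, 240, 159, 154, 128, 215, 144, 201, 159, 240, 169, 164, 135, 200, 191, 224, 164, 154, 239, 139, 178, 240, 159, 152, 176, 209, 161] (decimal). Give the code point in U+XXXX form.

Offset 0: leading byte 0xE2 = 11100010 → 3-byte char #1 = E2 91 83.
Offset 3: leading byte 0xF0 = 11110000 → 4-byte char #2 = F0 92 8D 8F.
Offset 7: leading byte 0xF0 = 11110000 → 4-byte char #3 = F0 9F 9A 80.
Offset 11: leading byte 0xD7 = 11010111 → 2-byte char #4 = D7 90.
Offset 13: leading byte 0xC9 = 11001001 → 2-byte char #5 = C9 9F.
Leading byte 0xC9 = 11001001 matches 110xxxxx → 2-byte sequence.
Byte 1: 0xC9 = 11001001, payload 01001 (5 bits).
Byte 2: 0x9F = 10011111 (10xxxxxx ✓), payload 011111.
Concatenate: 01001011111 = 0x25F (11 bits → U+025F).

U+025F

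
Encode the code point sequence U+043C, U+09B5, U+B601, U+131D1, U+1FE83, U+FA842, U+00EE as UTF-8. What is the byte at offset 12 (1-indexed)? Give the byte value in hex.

0x91

1-indexed offset 12 is 0-indexed offset 11.
U+043C → 2-byte form D0 BC at offsets 0–1.
U+09B5 → 3-byte form E0 A6 B5 at offsets 2–4.
U+B601 → 3-byte form EB 98 81 at offsets 5–7.
U+131D1 → 4-byte form F0 93 87 91 at offsets 8–11.
Offset 11 falls in char 4's range; it's byte 4 of F0 93 87 91 = 0x91.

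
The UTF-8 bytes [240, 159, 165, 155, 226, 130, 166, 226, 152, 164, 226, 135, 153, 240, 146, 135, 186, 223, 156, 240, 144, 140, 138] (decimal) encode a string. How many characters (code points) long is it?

7

Byte at offset 0: 0xF0 = 11110000 → 4-byte char (#1). Advance 4.
Byte at offset 4: 0xE2 = 11100010 → 3-byte char (#2). Advance 3.
Byte at offset 7: 0xE2 = 11100010 → 3-byte char (#3). Advance 3.
Byte at offset 10: 0xE2 = 11100010 → 3-byte char (#4). Advance 3.
Byte at offset 13: 0xF0 = 11110000 → 4-byte char (#5). Advance 4.
Byte at offset 17: 0xDF = 11011111 → 2-byte char (#6). Advance 2.
Byte at offset 19: 0xF0 = 11110000 → 4-byte char (#7). Advance 4.
Reached end at offset 23 after 7 code points.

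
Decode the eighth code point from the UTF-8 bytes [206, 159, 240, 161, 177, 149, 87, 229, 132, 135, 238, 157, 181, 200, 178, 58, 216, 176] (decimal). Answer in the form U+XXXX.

U+0630

Offset 0: leading byte 0xCE = 11001110 → 2-byte char #1 = CE 9F.
Offset 2: leading byte 0xF0 = 11110000 → 4-byte char #2 = F0 A1 B1 95.
Offset 6: leading byte 0x57 = 01010111 → 1-byte char #3 = 57.
Offset 7: leading byte 0xE5 = 11100101 → 3-byte char #4 = E5 84 87.
Offset 10: leading byte 0xEE = 11101110 → 3-byte char #5 = EE 9D B5.
Offset 13: leading byte 0xC8 = 11001000 → 2-byte char #6 = C8 B2.
Offset 15: leading byte 0x3A = 00111010 → 1-byte char #7 = 3A.
Offset 16: leading byte 0xD8 = 11011000 → 2-byte char #8 = D8 B0.
Leading byte 0xD8 = 11011000 matches 110xxxxx → 2-byte sequence.
Byte 1: 0xD8 = 11011000, payload 11000 (5 bits).
Byte 2: 0xB0 = 10110000 (10xxxxxx ✓), payload 110000.
Concatenate: 11000110000 = 0x630 (11 bits → U+0630).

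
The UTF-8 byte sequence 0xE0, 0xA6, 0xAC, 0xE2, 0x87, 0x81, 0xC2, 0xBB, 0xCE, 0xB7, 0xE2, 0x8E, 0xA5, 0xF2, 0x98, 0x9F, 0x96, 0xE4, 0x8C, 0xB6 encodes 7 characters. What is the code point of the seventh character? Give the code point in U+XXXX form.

U+4336

Offset 0: leading byte 0xE0 = 11100000 → 3-byte char #1 = E0 A6 AC.
Offset 3: leading byte 0xE2 = 11100010 → 3-byte char #2 = E2 87 81.
Offset 6: leading byte 0xC2 = 11000010 → 2-byte char #3 = C2 BB.
Offset 8: leading byte 0xCE = 11001110 → 2-byte char #4 = CE B7.
Offset 10: leading byte 0xE2 = 11100010 → 3-byte char #5 = E2 8E A5.
Offset 13: leading byte 0xF2 = 11110010 → 4-byte char #6 = F2 98 9F 96.
Offset 17: leading byte 0xE4 = 11100100 → 3-byte char #7 = E4 8C B6.
Leading byte 0xE4 = 11100100 matches 1110xxxx → 3-byte sequence.
Byte 1: 0xE4 = 11100100, payload 0100 (4 bits).
Byte 2: 0x8C = 10001100 (10xxxxxx ✓), payload 001100.
Byte 3: 0xB6 = 10110110 (10xxxxxx ✓), payload 110110.
Concatenate: 0100001100110110 = 0x4336 (16 bits → U+4336).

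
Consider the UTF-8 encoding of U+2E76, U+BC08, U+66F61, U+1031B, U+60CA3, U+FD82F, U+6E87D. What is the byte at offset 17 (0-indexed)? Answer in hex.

0xA3

U+2E76 → 3-byte form E2 B9 B6 at offsets 0–2.
U+BC08 → 3-byte form EB B0 88 at offsets 3–5.
U+66F61 → 4-byte form F1 A6 BD A1 at offsets 6–9.
U+1031B → 4-byte form F0 90 8C 9B at offsets 10–13.
U+60CA3 → 4-byte form F1 A0 B2 A3 at offsets 14–17.
Offset 17 falls in char 5's range; it's byte 4 of F1 A0 B2 A3 = 0xA3.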